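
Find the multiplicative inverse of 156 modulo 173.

By the extended Euclidean algorithm:
173 = 1*156 + 17
156 = 9*17 + 3
17 = 5*3 + 2
3 = 1*2 + 1
2 = 2*1 + 0
gcd(156, 173) = 1, so the inverse exists.
Bézout: 1 = −55*173 + 61*156.
So 156⁻¹ ≡ 61 (mod 173).

61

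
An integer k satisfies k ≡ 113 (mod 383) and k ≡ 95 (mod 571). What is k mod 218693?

90884

383⁻¹ mod 571: 383*82 ≡ 1 (mod 571), so 383⁻¹ ≡ 82.
k = 113 + 383*((95 − 113)*82 mod 571) = 113 + 383*237 = 90884.
Check: 90884 mod 383 = 113, 90884 mod 571 = 95. ✓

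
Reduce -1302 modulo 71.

47

-1302 = -19*71 + 47, so -1302 ≡ 47 (mod 71).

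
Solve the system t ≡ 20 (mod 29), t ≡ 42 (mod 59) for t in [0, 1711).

29⁻¹ mod 59: 29×57 ≡ 1 (mod 59), so 29⁻¹ ≡ 57.
t = 20 + 29×((42 − 20)×57 mod 59) = 20 + 29×15 = 455.

455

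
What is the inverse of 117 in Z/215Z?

68

215 = 1×117 + 98
117 = 1×98 + 19
98 = 5×19 + 3
19 = 6×3 + 1
3 = 3×1 + 0
gcd(117, 215) = 1, so the inverse exists.
Back-substitute for 1:
1 = 1×19 − 6×3
  = −6×98 + 31×19
  = 31×117 − 37×98
  = −37×215 + 68×117
So 117⁻¹ ≡ 68 (mod 215).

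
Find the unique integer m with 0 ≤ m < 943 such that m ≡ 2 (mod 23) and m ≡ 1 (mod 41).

370

23⁻¹ mod 41: 23×25 ≡ 1 (mod 41), so 23⁻¹ ≡ 25.
m = 2 + 23×((1 − 2)×25 mod 41) = 2 + 23×16 = 370.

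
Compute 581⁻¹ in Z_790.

601

Run the extended Euclidean algorithm:
790 = 1×581 + 209
581 = 2×209 + 163
209 = 1×163 + 46
163 = 3×46 + 25
46 = 1×25 + 21
25 = 1×21 + 4
21 = 5×4 + 1
4 = 4×1 + 0
gcd(581, 790) = 1, so the inverse exists.
Back-substitute for 1:
1 = 1×21 − 5×4
  = −5×25 + 6×21
  = 6×46 − 11×25
  = −11×163 + 39×46
  = 39×209 − 50×163
  = −50×581 + 139×209
  = 139×790 − 189×581
So 581⁻¹ ≡ −189 ≡ 601 (mod 790).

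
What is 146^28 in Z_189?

By square-and-multiply:
28 in binary is 11100, i.e. 28 = 16 + 8 + 4.
146^1 ≡ 146 (mod 189)
146^2 ≡ 146^2 = 21316 ≡ 148 (mod 189)
146^4 ≡ 148^2 = 21904 ≡ 169 (mod 189)
146^8 ≡ 169^2 = 28561 ≡ 22 (mod 189)
146^16 ≡ 22^2 = 484 ≡ 106 (mod 189)
146^28 = 146^16 * 146^8 * 146^4 ≡ 106 * 22 * 169 (mod 189).
Accumulate the product:
106 * 22 = 2332 ≡ 64
64 * 169 = 10816 ≡ 43

43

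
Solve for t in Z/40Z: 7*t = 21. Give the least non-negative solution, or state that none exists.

gcd(7, 40) = 1, so a unique solution mod 40 exists.
7⁻¹ ≡ 23 (mod 40).
t ≡ 23*21 ≡ 3 (mod 40).

3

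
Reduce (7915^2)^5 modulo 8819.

4936

(7915)^2 ≡ 5868 (mod 8819)
(5868)^5 ≡ 4936 (mod 8819)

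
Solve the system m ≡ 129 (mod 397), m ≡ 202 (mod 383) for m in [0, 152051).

56503

397⁻¹ mod 383: 397×301 ≡ 1 (mod 383), so 397⁻¹ ≡ 301.
m = 129 + 397×((202 − 129)×301 mod 383) = 129 + 397×142 = 56503.
Check: 56503 mod 397 = 129, 56503 mod 383 = 202. ✓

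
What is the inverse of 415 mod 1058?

1058 = 2×415 + 228
415 = 1×228 + 187
228 = 1×187 + 41
187 = 4×41 + 23
41 = 1×23 + 18
23 = 1×18 + 5
18 = 3×5 + 3
5 = 1×3 + 2
3 = 1×2 + 1
2 = 2×1 + 0
gcd(415, 1058) = 1, so the inverse exists.
Bézout: 1 = 162×1058 − 413×415.
So 415⁻¹ ≡ −413 ≡ 645 (mod 1058).

645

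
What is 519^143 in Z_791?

Using repeated squaring:
143 in binary is 10001111, i.e. 143 = 128 + 8 + 4 + 2 + 1.
519^1 ≡ 519 (mod 791)
519^2 ≡ 519^2 = 269361 ≡ 421 (mod 791)
519^4 ≡ 421^2 = 177241 ≡ 57 (mod 791)
519^8 ≡ 57^2 = 3249 ≡ 85 (mod 791)
519^16 ≡ 85^2 = 7225 ≡ 106 (mod 791)
519^32 ≡ 106^2 = 11236 ≡ 162 (mod 791)
519^64 ≡ 162^2 = 26244 ≡ 141 (mod 791)
519^128 ≡ 141^2 = 19881 ≡ 106 (mod 791)
519^143 = 519^128 * 519^8 * 519^4 * 519^2 * 519^1 ≡ 106 * 85 * 57 * 421 * 519 (mod 791).
Accumulate the product:
106 * 85 = 9010 ≡ 309
309 * 57 = 17613 ≡ 211
211 * 421 = 88831 ≡ 239
239 * 519 = 124041 ≡ 645

645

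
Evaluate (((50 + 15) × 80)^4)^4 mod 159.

50 + 15 = 65
65 × 80 = 5200 ≡ 112 (mod 159)
(112)^4 ≡ 130 (mod 159)
(130)^4 ≡ 49 (mod 159)

49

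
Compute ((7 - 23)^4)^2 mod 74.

44

7 - 23 = -16 ≡ 58 (mod 74)
(58)^4 ≡ 46 (mod 74)
(46)^2 ≡ 44 (mod 74)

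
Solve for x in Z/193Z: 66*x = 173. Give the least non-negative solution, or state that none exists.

181

gcd(66, 193) = 1, so a unique solution mod 193 exists.
66⁻¹ ≡ 155 (mod 193).
x ≡ 155*173 ≡ 181 (mod 193).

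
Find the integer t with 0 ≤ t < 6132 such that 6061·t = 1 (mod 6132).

Run the extended Euclidean algorithm:
6132 = 1*6061 + 71
6061 = 85*71 + 26
71 = 2*26 + 19
26 = 1*19 + 7
19 = 2*7 + 5
7 = 1*5 + 2
5 = 2*2 + 1
2 = 2*1 + 0
gcd(6061, 6132) = 1, so the inverse exists.
Bézout: 1 = 2561*6132 − 2591*6061.
So 6061⁻¹ ≡ −2591 ≡ 3541 (mod 6132).

3541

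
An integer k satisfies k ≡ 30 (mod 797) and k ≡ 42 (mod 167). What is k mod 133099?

797⁻¹ mod 167: 797×145 ≡ 1 (mod 167), so 797⁻¹ ≡ 145.
k = 30 + 797×((42 − 30)×145 mod 167) = 30 + 797×70 = 55820.
Check: 55820 mod 797 = 30, 55820 mod 167 = 42. ✓

55820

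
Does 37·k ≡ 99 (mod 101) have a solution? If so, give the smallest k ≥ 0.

60

gcd(37, 101) = 1, so a unique solution mod 101 exists.
37⁻¹ ≡ 71 (mod 101).
k ≡ 71·99 ≡ 60 (mod 101).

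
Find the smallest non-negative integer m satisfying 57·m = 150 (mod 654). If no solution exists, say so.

60

gcd(57, 654) = 3, and 3 | 150, so solutions exist.
Divide through by 3: 19·m ≡ 50 (mod 218).
19⁻¹ ≡ 23 (mod 218).
m ≡ 23·50 ≡ 60 (mod 218).
The smallest non-negative solution is m = 60.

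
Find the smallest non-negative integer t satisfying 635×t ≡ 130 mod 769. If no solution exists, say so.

527

gcd(635, 769) = 1, so a unique solution mod 769 exists.
635⁻¹ ≡ 637 (mod 769).
t ≡ 637×130 ≡ 527 (mod 769).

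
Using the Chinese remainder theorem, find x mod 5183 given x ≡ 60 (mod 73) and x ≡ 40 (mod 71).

73⁻¹ mod 71: 73×36 ≡ 1 (mod 71), so 73⁻¹ ≡ 36.
x = 60 + 73×((40 − 60)×36 mod 71) = 60 + 73×61 = 4513.
Check: 4513 mod 73 = 60, 4513 mod 71 = 40. ✓

4513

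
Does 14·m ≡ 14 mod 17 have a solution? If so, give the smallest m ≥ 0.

gcd(14, 17) = 1, so a unique solution mod 17 exists.
14⁻¹ ≡ 11 (mod 17).
m ≡ 11·14 ≡ 1 (mod 17).

1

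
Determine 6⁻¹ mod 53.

By the extended Euclidean algorithm:
53 = 8×6 + 5
6 = 1×5 + 1
5 = 5×1 + 0
gcd(6, 53) = 1, so the inverse exists.
Bézout: 1 = −1×53 + 9×6.
So 6⁻¹ ≡ 9 (mod 53).

9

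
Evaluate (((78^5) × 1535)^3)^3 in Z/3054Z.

(78)^5 ≡ 2172 (mod 3054)
2172 × 1535 = 3334020 ≡ 2106 (mod 3054)
(2106)^3 ≡ 2988 (mod 3054)
(2988)^3 ≡ 2634 (mod 3054)

2634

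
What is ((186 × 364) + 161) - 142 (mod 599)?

186 × 364 = 67704 ≡ 17 (mod 599)
17 + 161 = 178
178 - 142 = 36

36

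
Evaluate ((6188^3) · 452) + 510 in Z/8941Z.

3058

(6188)^3 ≡ 876 (mod 8941)
876 · 452 = 395952 ≡ 2548 (mod 8941)
2548 + 510 = 3058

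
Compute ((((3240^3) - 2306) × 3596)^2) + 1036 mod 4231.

(3240)^3 ≡ 1966 (mod 4231)
1966 - 2306 = -340 ≡ 3891 (mod 4231)
3891 × 3596 = 13992036 ≡ 119 (mod 4231)
(119)^2 ≡ 1468 (mod 4231)
1468 + 1036 = 2504

2504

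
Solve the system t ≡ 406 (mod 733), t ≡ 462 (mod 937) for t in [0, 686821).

552355

733⁻¹ mod 937: 733·666 ≡ 1 (mod 937), so 733⁻¹ ≡ 666.
t = 406 + 733·((462 − 406)·666 mod 937) = 406 + 733·753 = 552355.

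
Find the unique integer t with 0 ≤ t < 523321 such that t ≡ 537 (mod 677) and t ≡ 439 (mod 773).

208376

677⁻¹ mod 773: 677×620 ≡ 1 (mod 773), so 677⁻¹ ≡ 620.
t = 537 + 677×((439 − 537)×620 mod 773) = 537 + 677×307 = 208376.
Check: 208376 mod 677 = 537, 208376 mod 773 = 439. ✓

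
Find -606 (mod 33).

-606 = -19×33 + 21, so -606 ≡ 21 (mod 33).

21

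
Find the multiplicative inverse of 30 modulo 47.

11

By the extended Euclidean algorithm:
47 = 1·30 + 17
30 = 1·17 + 13
17 = 1·13 + 4
13 = 3·4 + 1
4 = 4·1 + 0
gcd(30, 47) = 1, so the inverse exists.
Bézout: 1 = −7·47 + 11·30.
So 30⁻¹ ≡ 11 (mod 47).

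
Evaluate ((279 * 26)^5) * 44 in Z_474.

36

279 * 26 = 7254 ≡ 144 (mod 474)
(144)^5 ≡ 324 (mod 474)
324 * 44 = 14256 ≡ 36 (mod 474)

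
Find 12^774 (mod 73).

72

Compute successive squares:
12^1 ≡ 12 (mod 73)
12^2 ≡ 12^2 = 144 ≡ 71 (mod 73)
12^4 ≡ 71^2 = 5041 ≡ 4 (mod 73)
12^8 ≡ 4^2 = 16 (mod 73)
12^16 ≡ 16^2 = 256 ≡ 37 (mod 73)
12^32 ≡ 37^2 = 1369 ≡ 55 (mod 73)
12^64 ≡ 55^2 = 3025 ≡ 32 (mod 73)
12^128 ≡ 32^2 = 1024 ≡ 2 (mod 73)
12^256 ≡ 2^2 = 4 (mod 73)
12^512 ≡ 4^2 = 16 (mod 73)
12^774 = 12^512 * 12^256 * 12^4 * 12^2 ≡ 16 * 4 * 4 * 71 (mod 73).
Accumulate the product:
16 * 4 = 64
64 * 4 = 256 ≡ 37
37 * 71 = 2627 ≡ 72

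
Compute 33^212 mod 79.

Using repeated squaring:
212 in binary is 11010100, i.e. 212 = 128 + 64 + 16 + 4.
33^1 ≡ 33 (mod 79)
33^2 ≡ 33^2 = 1089 ≡ 62 (mod 79)
33^4 ≡ 62^2 = 3844 ≡ 52 (mod 79)
33^8 ≡ 52^2 = 2704 ≡ 18 (mod 79)
33^16 ≡ 18^2 = 324 ≡ 8 (mod 79)
33^32 ≡ 8^2 = 64 (mod 79)
33^64 ≡ 64^2 = 4096 ≡ 67 (mod 79)
33^128 ≡ 67^2 = 4489 ≡ 65 (mod 79)
33^212 = 33^128 × 33^64 × 33^16 × 33^4 ≡ 65 × 67 × 8 × 52 (mod 79).
Accumulate the product:
65 × 67 = 4355 ≡ 10
10 × 8 = 80 ≡ 1
1 × 52 = 52

52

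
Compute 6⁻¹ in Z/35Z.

6

Apply the Euclidean algorithm and back-substitute:
35 = 5·6 + 5
6 = 1·5 + 1
5 = 5·1 + 0
gcd(6, 35) = 1, so the inverse exists.
Bézout: 1 = −1·35 + 6·6.
So 6⁻¹ ≡ 6 (mod 35).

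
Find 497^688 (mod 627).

157

688 in binary is 1010110000, i.e. 688 = 512 + 128 + 32 + 16.
497^1 ≡ 497 (mod 627)
497^2 ≡ 497^2 = 247009 ≡ 598 (mod 627)
497^4 ≡ 598^2 = 357604 ≡ 214 (mod 627)
497^8 ≡ 214^2 = 45796 ≡ 25 (mod 627)
497^16 ≡ 25^2 = 625 (mod 627)
497^32 ≡ 625^2 = 390625 ≡ 4 (mod 627)
497^64 ≡ 4^2 = 16 (mod 627)
497^128 ≡ 16^2 = 256 (mod 627)
497^256 ≡ 256^2 = 65536 ≡ 328 (mod 627)
497^512 ≡ 328^2 = 107584 ≡ 367 (mod 627)
497^688 = 497^512 · 497^128 · 497^32 · 497^16 ≡ 367 · 256 · 4 · 625 (mod 627).
Accumulate the product:
367 · 256 = 93952 ≡ 529
529 · 4 = 2116 ≡ 235
235 · 625 = 146875 ≡ 157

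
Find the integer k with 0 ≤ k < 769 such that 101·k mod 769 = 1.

Apply the Euclidean algorithm and back-substitute:
769 = 7*101 + 62
101 = 1*62 + 39
62 = 1*39 + 23
39 = 1*23 + 16
23 = 1*16 + 7
16 = 2*7 + 2
7 = 3*2 + 1
2 = 2*1 + 0
gcd(101, 769) = 1, so the inverse exists.
Back-substitute for 1:
1 = 1*7 − 3*2
  = −3*16 + 7*7
  = 7*23 − 10*16
  = −10*39 + 17*23
  = 17*62 − 27*39
  = −27*101 + 44*62
  = 44*769 − 335*101
So 101⁻¹ ≡ −335 ≡ 434 (mod 769).

434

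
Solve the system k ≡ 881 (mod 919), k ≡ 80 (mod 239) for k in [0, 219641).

115756

919⁻¹ mod 239: 919×155 ≡ 1 (mod 239), so 919⁻¹ ≡ 155.
k = 881 + 919×((80 − 881)×155 mod 239) = 881 + 919×125 = 115756.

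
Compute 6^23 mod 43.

Compute successive squares:
23 in binary is 10111, i.e. 23 = 16 + 4 + 2 + 1.
6^1 ≡ 6 (mod 43)
6^2 ≡ 6^2 = 36 (mod 43)
6^4 ≡ 36^2 = 1296 ≡ 6 (mod 43)
6^8 ≡ 6^2 = 36 (mod 43)
6^16 ≡ 36^2 = 1296 ≡ 6 (mod 43)
6^23 = 6^16 × 6^4 × 6^2 × 6^1 ≡ 6 × 6 × 36 × 6 (mod 43).
Accumulate the product:
6 × 6 = 36
36 × 36 = 1296 ≡ 6
6 × 6 = 36

36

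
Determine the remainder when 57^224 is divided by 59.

3

By square-and-multiply:
224 in binary is 11100000, i.e. 224 = 128 + 64 + 32.
57^1 ≡ 57 (mod 59)
57^2 ≡ 57^2 = 3249 ≡ 4 (mod 59)
57^4 ≡ 4^2 = 16 (mod 59)
57^8 ≡ 16^2 = 256 ≡ 20 (mod 59)
57^16 ≡ 20^2 = 400 ≡ 46 (mod 59)
57^32 ≡ 46^2 = 2116 ≡ 51 (mod 59)
57^64 ≡ 51^2 = 2601 ≡ 5 (mod 59)
57^128 ≡ 5^2 = 25 (mod 59)
57^224 = 57^128 × 57^64 × 57^32 ≡ 25 × 5 × 51 (mod 59).
Accumulate the product:
25 × 5 = 125 ≡ 7
7 × 51 = 357 ≡ 3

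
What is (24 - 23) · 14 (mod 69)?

24 - 23 = 1
1 · 14 = 14

14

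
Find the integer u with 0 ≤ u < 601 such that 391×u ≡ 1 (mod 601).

518

Apply the Euclidean algorithm and back-substitute:
601 = 1·391 + 210
391 = 1·210 + 181
210 = 1·181 + 29
181 = 6·29 + 7
29 = 4·7 + 1
7 = 7·1 + 0
gcd(391, 601) = 1, so the inverse exists.
Back-substitute for 1:
1 = 1·29 − 4·7
  = −4·181 + 25·29
  = 25·210 − 29·181
  = −29·391 + 54·210
  = 54·601 − 83·391
So 391⁻¹ ≡ −83 ≡ 518 (mod 601).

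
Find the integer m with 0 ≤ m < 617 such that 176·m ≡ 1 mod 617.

305

Apply the Euclidean algorithm and back-substitute:
617 = 3*176 + 89
176 = 1*89 + 87
89 = 1*87 + 2
87 = 43*2 + 1
2 = 2*1 + 0
gcd(176, 617) = 1, so the inverse exists.
Back-substitute for 1:
1 = 1*87 − 43*2
  = −43*89 + 44*87
  = 44*176 − 87*89
  = −87*617 + 305*176
So 176⁻¹ ≡ 305 (mod 617).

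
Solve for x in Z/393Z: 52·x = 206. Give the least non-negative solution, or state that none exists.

gcd(52, 393) = 1, so a unique solution mod 393 exists.
52⁻¹ ≡ 325 (mod 393).
x ≡ 325·206 ≡ 140 (mod 393).

140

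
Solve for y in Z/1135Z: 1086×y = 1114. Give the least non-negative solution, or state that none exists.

649

gcd(1086, 1135) = 1, so a unique solution mod 1135 exists.
1086⁻¹ ≡ 996 (mod 1135).
y ≡ 996×1114 ≡ 649 (mod 1135).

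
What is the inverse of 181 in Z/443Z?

443 = 2·181 + 81
181 = 2·81 + 19
81 = 4·19 + 5
19 = 3·5 + 4
5 = 1·4 + 1
4 = 4·1 + 0
gcd(181, 443) = 1, so the inverse exists.
Back-substitute for 1:
1 = 1·5 − 1·4
  = −1·19 + 4·5
  = 4·81 − 17·19
  = −17·181 + 38·81
  = 38·443 − 93·181
So 181⁻¹ ≡ −93 ≡ 350 (mod 443).

350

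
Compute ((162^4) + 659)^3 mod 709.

575

(162)^4 ≡ 121 (mod 709)
121 + 659 = 780 ≡ 71 (mod 709)
(71)^3 ≡ 575 (mod 709)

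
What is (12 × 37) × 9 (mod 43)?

40

12 × 37 = 444 ≡ 14 (mod 43)
14 × 9 = 126 ≡ 40 (mod 43)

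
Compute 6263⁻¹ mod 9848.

Run the extended Euclidean algorithm:
9848 = 1·6263 + 3585
6263 = 1·3585 + 2678
3585 = 1·2678 + 907
2678 = 2·907 + 864
907 = 1·864 + 43
864 = 20·43 + 4
43 = 10·4 + 3
4 = 1·3 + 1
3 = 3·1 + 0
gcd(6263, 9848) = 1, so the inverse exists.
Back-substitute for 1:
1 = 1·4 − 1·3
  = −1·43 + 11·4
  = 11·864 − 221·43
  = −221·907 + 232·864
  = 232·2678 − 685·907
  = −685·3585 + 917·2678
  = 917·6263 − 1602·3585
  = −1602·9848 + 2519·6263
So 6263⁻¹ ≡ 2519 (mod 9848).

2519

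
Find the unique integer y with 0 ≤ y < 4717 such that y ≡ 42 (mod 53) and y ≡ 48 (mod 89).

3964

53⁻¹ mod 89: 53·42 ≡ 1 (mod 89), so 53⁻¹ ≡ 42.
y = 42 + 53·((48 − 42)·42 mod 89) = 42 + 53·74 = 3964.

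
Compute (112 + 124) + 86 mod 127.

68

112 + 124 = 236 ≡ 109 (mod 127)
109 + 86 = 195 ≡ 68 (mod 127)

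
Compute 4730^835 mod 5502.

Using repeated squaring:
835 in binary is 1101000011, i.e. 835 = 512 + 256 + 64 + 2 + 1.
4730^1 ≡ 4730 (mod 5502)
4730^2 ≡ 4730^2 = 22372900 ≡ 1768 (mod 5502)
4730^4 ≡ 1768^2 = 3125824 ≡ 688 (mod 5502)
4730^8 ≡ 688^2 = 473344 ≡ 172 (mod 5502)
4730^16 ≡ 172^2 = 29584 ≡ 2074 (mod 5502)
4730^32 ≡ 2074^2 = 4301476 ≡ 4414 (mod 5502)
4730^64 ≡ 4414^2 = 19483396 ≡ 814 (mod 5502)
4730^128 ≡ 814^2 = 662596 ≡ 2356 (mod 5502)
4730^256 ≡ 2356^2 = 5550736 ≡ 4720 (mod 5502)
4730^512 ≡ 4720^2 = 22278400 ≡ 802 (mod 5502)
4730^835 = 4730^512 * 4730^256 * 4730^64 * 4730^2 * 4730^1 ≡ 802 * 4720 * 814 * 1768 * 4730 (mod 5502).
Accumulate the product:
802 * 4720 = 3785440 ≡ 64
64 * 814 = 52096 ≡ 2578
2578 * 1768 = 4557904 ≡ 2248
2248 * 4730 = 10633040 ≡ 3176

3176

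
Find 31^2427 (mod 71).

21

By square-and-multiply:
2427 in binary is 100101111011, i.e. 2427 = 2048 + 256 + 64 + 32 + 16 + 8 + 2 + 1.
31^1 ≡ 31 (mod 71)
31^2 ≡ 31^2 = 961 ≡ 38 (mod 71)
31^4 ≡ 38^2 = 1444 ≡ 24 (mod 71)
31^8 ≡ 24^2 = 576 ≡ 8 (mod 71)
31^16 ≡ 8^2 = 64 (mod 71)
31^32 ≡ 64^2 = 4096 ≡ 49 (mod 71)
31^64 ≡ 49^2 = 2401 ≡ 58 (mod 71)
31^128 ≡ 58^2 = 3364 ≡ 27 (mod 71)
31^256 ≡ 27^2 = 729 ≡ 19 (mod 71)
31^512 ≡ 19^2 = 361 ≡ 6 (mod 71)
31^1024 ≡ 6^2 = 36 (mod 71)
31^2048 ≡ 36^2 = 1296 ≡ 18 (mod 71)
31^2427 = 31^2048 · 31^256 · 31^64 · 31^32 · 31^16 · 31^8 · 31^2 · 31^1 ≡ 18 · 19 · 58 · 49 · 64 · 8 · 38 · 31 (mod 71).
Accumulate the product:
18 · 19 = 342 ≡ 58
58 · 58 = 3364 ≡ 27
27 · 49 = 1323 ≡ 45
45 · 64 = 2880 ≡ 40
40 · 8 = 320 ≡ 36
36 · 38 = 1368 ≡ 19
19 · 31 = 589 ≡ 21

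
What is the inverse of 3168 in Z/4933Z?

2521

Run the extended Euclidean algorithm:
4933 = 1*3168 + 1765
3168 = 1*1765 + 1403
1765 = 1*1403 + 362
1403 = 3*362 + 317
362 = 1*317 + 45
317 = 7*45 + 2
45 = 22*2 + 1
2 = 2*1 + 0
gcd(3168, 4933) = 1, so the inverse exists.
Back-substitute for 1:
1 = 1*45 − 22*2
  = −22*317 + 155*45
  = 155*362 − 177*317
  = −177*1403 + 686*362
  = 686*1765 − 863*1403
  = −863*3168 + 1549*1765
  = 1549*4933 − 2412*3168
So 3168⁻¹ ≡ −2412 ≡ 2521 (mod 4933).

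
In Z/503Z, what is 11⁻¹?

By the extended Euclidean algorithm:
503 = 45*11 + 8
11 = 1*8 + 3
8 = 2*3 + 2
3 = 1*2 + 1
2 = 2*1 + 0
gcd(11, 503) = 1, so the inverse exists.
Back-substitute for 1:
1 = 1*3 − 1*2
  = −1*8 + 3*3
  = 3*11 − 4*8
  = −4*503 + 183*11
So 11⁻¹ ≡ 183 (mod 503).

183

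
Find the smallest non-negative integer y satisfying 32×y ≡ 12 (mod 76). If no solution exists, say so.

gcd(32, 76) = 4, and 4 | 12, so solutions exist.
Divide through by 4: 8×y ≡ 3 (mod 19).
8⁻¹ ≡ 12 (mod 19).
y ≡ 12×3 ≡ 17 (mod 19).
The smallest non-negative solution is y = 17.

17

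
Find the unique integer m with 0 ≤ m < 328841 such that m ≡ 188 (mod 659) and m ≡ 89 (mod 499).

166256

659⁻¹ mod 499: 659*315 ≡ 1 (mod 499), so 659⁻¹ ≡ 315.
m = 188 + 659*((89 − 188)*315 mod 499) = 188 + 659*252 = 166256.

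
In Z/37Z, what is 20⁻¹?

13

37 = 1·20 + 17
20 = 1·17 + 3
17 = 5·3 + 2
3 = 1·2 + 1
2 = 2·1 + 0
gcd(20, 37) = 1, so the inverse exists.
Bézout: 1 = −7·37 + 13·20.
So 20⁻¹ ≡ 13 (mod 37).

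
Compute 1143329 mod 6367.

3636

1143329 = 179*6367 + 3636, so 1143329 ≡ 3636 (mod 6367).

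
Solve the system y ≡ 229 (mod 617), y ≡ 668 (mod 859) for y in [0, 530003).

189648

617⁻¹ mod 859: 617*394 ≡ 1 (mod 859), so 617⁻¹ ≡ 394.
y = 229 + 617*((668 − 229)*394 mod 859) = 229 + 617*307 = 189648.
Check: 189648 mod 617 = 229, 189648 mod 859 = 668. ✓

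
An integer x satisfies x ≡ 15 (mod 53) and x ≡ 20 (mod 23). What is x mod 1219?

53⁻¹ mod 23: 53×10 ≡ 1 (mod 23), so 53⁻¹ ≡ 10.
x = 15 + 53×((20 − 15)×10 mod 23) = 15 + 53×4 = 227.

227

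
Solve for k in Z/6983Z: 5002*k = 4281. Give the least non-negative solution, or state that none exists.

3900

gcd(5002, 6983) = 1, so a unique solution mod 6983 exists.
5002⁻¹ ≡ 6842 (mod 6983).
k ≡ 6842*4281 ≡ 3900 (mod 6983).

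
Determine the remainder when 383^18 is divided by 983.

18 in binary is 10010, i.e. 18 = 16 + 2.
383^1 ≡ 383 (mod 983)
383^2 ≡ 383^2 = 146689 ≡ 222 (mod 983)
383^4 ≡ 222^2 = 49284 ≡ 134 (mod 983)
383^8 ≡ 134^2 = 17956 ≡ 262 (mod 983)
383^16 ≡ 262^2 = 68644 ≡ 817 (mod 983)
383^18 = 383^16 × 383^2 ≡ 817 × 222 (mod 983).
817 × 222 = 181374 ≡ 502 (mod 983).

502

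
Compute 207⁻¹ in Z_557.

Apply the Euclidean algorithm and back-substitute:
557 = 2·207 + 143
207 = 1·143 + 64
143 = 2·64 + 15
64 = 4·15 + 4
15 = 3·4 + 3
4 = 1·3 + 1
3 = 3·1 + 0
gcd(207, 557) = 1, so the inverse exists.
Bézout: 1 = −55·557 + 148·207.
So 207⁻¹ ≡ 148 (mod 557).

148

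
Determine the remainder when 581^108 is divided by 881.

557

By square-and-multiply:
108 in binary is 1101100, i.e. 108 = 64 + 32 + 8 + 4.
581^1 ≡ 581 (mod 881)
581^2 ≡ 581^2 = 337561 ≡ 138 (mod 881)
581^4 ≡ 138^2 = 19044 ≡ 543 (mod 881)
581^8 ≡ 543^2 = 294849 ≡ 595 (mod 881)
581^16 ≡ 595^2 = 354025 ≡ 744 (mod 881)
581^32 ≡ 744^2 = 553536 ≡ 268 (mod 881)
581^64 ≡ 268^2 = 71824 ≡ 463 (mod 881)
581^108 = 581^64 · 581^32 · 581^8 · 581^4 ≡ 463 · 268 · 595 · 543 (mod 881).
Accumulate the product:
463 · 268 = 124084 ≡ 744
744 · 595 = 442680 ≡ 418
418 · 543 = 226974 ≡ 557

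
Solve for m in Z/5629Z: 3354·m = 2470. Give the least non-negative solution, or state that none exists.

135

gcd(3354, 5629) = 13, and 13 | 2470, so solutions exist.
Divide through by 13: 258·m = 190 (mod 433).
258⁻¹ ≡ 240 (mod 433).
m ≡ 240·190 ≡ 135 (mod 433).
The smallest non-negative solution is m = 135.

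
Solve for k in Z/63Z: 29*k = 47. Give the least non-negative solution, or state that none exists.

gcd(29, 63) = 1, so a unique solution mod 63 exists.
29⁻¹ ≡ 50 (mod 63).
k ≡ 50*47 ≡ 19 (mod 63).

19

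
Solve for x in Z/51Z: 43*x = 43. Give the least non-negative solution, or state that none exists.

1

gcd(43, 51) = 1, so a unique solution mod 51 exists.
43⁻¹ ≡ 19 (mod 51).
x ≡ 19*43 ≡ 1 (mod 51).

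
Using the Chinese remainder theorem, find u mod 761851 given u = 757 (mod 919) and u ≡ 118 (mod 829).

919⁻¹ mod 829: 919·654 ≡ 1 (mod 829), so 919⁻¹ ≡ 654.
u = 757 + 919·((118 − 757)·654 mod 829) = 757 + 919·739 = 679898.
Check: 679898 mod 919 = 757, 679898 mod 829 = 118. ✓

679898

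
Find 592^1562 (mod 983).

1562 in binary is 11000011010, i.e. 1562 = 1024 + 512 + 16 + 8 + 2.
592^1 ≡ 592 (mod 983)
592^2 ≡ 592^2 = 350464 ≡ 516 (mod 983)
592^4 ≡ 516^2 = 266256 ≡ 846 (mod 983)
592^8 ≡ 846^2 = 715716 ≡ 92 (mod 983)
592^16 ≡ 92^2 = 8464 ≡ 600 (mod 983)
592^32 ≡ 600^2 = 360000 ≡ 222 (mod 983)
592^64 ≡ 222^2 = 49284 ≡ 134 (mod 983)
592^128 ≡ 134^2 = 17956 ≡ 262 (mod 983)
592^256 ≡ 262^2 = 68644 ≡ 817 (mod 983)
592^512 ≡ 817^2 = 667489 ≡ 32 (mod 983)
592^1024 ≡ 32^2 = 1024 ≡ 41 (mod 983)
592^1562 = 592^1024 * 592^512 * 592^16 * 592^8 * 592^2 ≡ 41 * 32 * 600 * 92 * 516 (mod 983).
Accumulate the product:
41 * 32 = 1312 ≡ 329
329 * 600 = 197400 ≡ 800
800 * 92 = 73600 ≡ 858
858 * 516 = 442728 ≡ 378

378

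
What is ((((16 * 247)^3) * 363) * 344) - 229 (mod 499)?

123

16 * 247 = 3952 ≡ 459 (mod 499)
(459)^3 ≡ 371 (mod 499)
371 * 363 = 134673 ≡ 442 (mod 499)
442 * 344 = 152048 ≡ 352 (mod 499)
352 - 229 = 123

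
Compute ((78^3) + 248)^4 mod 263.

(78)^3 ≡ 100 (mod 263)
100 + 248 = 348 ≡ 85 (mod 263)
(85)^4 ≡ 122 (mod 263)

122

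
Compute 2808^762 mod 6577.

3423

Using repeated squaring:
762 in binary is 1011111010, i.e. 762 = 512 + 128 + 64 + 32 + 16 + 8 + 2.
2808^1 ≡ 2808 (mod 6577)
2808^2 ≡ 2808^2 = 7884864 ≡ 5618 (mod 6577)
2808^4 ≡ 5618^2 = 31561924 ≡ 5478 (mod 6577)
2808^8 ≡ 5478^2 = 30008484 ≡ 4210 (mod 6577)
2808^16 ≡ 4210^2 = 17724100 ≡ 5662 (mod 6577)
2808^32 ≡ 5662^2 = 32058244 ≡ 1946 (mod 6577)
2808^64 ≡ 1946^2 = 3786916 ≡ 5141 (mod 6577)
2808^128 ≡ 5141^2 = 26429881 ≡ 3495 (mod 6577)
2808^256 ≡ 3495^2 = 12215025 ≡ 1536 (mod 6577)
2808^512 ≡ 1536^2 = 2359296 ≡ 4730 (mod 6577)
2808^762 = 2808^512 × 2808^128 × 2808^64 × 2808^32 × 2808^16 × 2808^8 × 2808^2 ≡ 4730 × 3495 × 5141 × 1946 × 5662 × 4210 × 5618 (mod 6577).
Accumulate the product:
4730 × 3495 = 16531350 ≡ 3349
3349 × 5141 = 17217209 ≡ 5200
5200 × 1946 = 10119200 ≡ 3774
3774 × 5662 = 21368388 ≡ 6292
6292 × 4210 = 26489320 ≡ 3741
3741 × 5618 = 21016938 ≡ 3423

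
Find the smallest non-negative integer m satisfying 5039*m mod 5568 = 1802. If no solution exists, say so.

gcd(5039, 5568) = 1, so a unique solution mod 5568 exists.
5039⁻¹ ≡ 2063 (mod 5568).
m ≡ 2063*1802 ≡ 3670 (mod 5568).

3670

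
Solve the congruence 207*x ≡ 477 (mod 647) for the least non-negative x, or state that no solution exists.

368

gcd(207, 647) = 1, so a unique solution mod 647 exists.
207⁻¹ ≡ 622 (mod 647).
x ≡ 622*477 ≡ 368 (mod 647).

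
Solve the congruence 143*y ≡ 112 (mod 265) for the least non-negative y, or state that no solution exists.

gcd(143, 265) = 1, so a unique solution mod 265 exists.
143⁻¹ ≡ 202 (mod 265).
y ≡ 202*112 ≡ 99 (mod 265).

99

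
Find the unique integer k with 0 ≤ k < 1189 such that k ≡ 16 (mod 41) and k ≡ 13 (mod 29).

303

41⁻¹ mod 29: 41*17 ≡ 1 (mod 29), so 41⁻¹ ≡ 17.
k = 16 + 41*((13 − 16)*17 mod 29) = 16 + 41*7 = 303.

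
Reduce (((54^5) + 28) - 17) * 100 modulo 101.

(54)^5 ≡ 36 (mod 101)
36 + 28 = 64
64 - 17 = 47
47 * 100 = 4700 ≡ 54 (mod 101)

54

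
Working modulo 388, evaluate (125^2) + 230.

(125)^2 ≡ 105 (mod 388)
105 + 230 = 335

335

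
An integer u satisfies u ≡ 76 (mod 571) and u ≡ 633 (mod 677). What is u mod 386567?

571⁻¹ mod 677: 571×479 ≡ 1 (mod 677), so 571⁻¹ ≡ 479.
u = 76 + 571×((633 − 76)×479 mod 677) = 76 + 571×65 = 37191.

37191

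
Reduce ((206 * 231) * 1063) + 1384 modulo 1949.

956

206 * 231 = 47586 ≡ 810 (mod 1949)
810 * 1063 = 861030 ≡ 1521 (mod 1949)
1521 + 1384 = 2905 ≡ 956 (mod 1949)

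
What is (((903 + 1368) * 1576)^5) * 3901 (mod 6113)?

3111

903 + 1368 = 2271
2271 * 1576 = 3579096 ≡ 2991 (mod 6113)
(2991)^5 ≡ 438 (mod 6113)
438 * 3901 = 1708638 ≡ 3111 (mod 6113)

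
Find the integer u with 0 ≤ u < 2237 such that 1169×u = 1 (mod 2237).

1041

By the extended Euclidean algorithm:
2237 = 1·1169 + 1068
1169 = 1·1068 + 101
1068 = 10·101 + 58
101 = 1·58 + 43
58 = 1·43 + 15
43 = 2·15 + 13
15 = 1·13 + 2
13 = 6·2 + 1
2 = 2·1 + 0
gcd(1169, 2237) = 1, so the inverse exists.
Bézout: 1 = −544·2237 + 1041·1169.
So 1169⁻¹ ≡ 1041 (mod 2237).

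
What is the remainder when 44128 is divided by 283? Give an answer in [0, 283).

263

44128 = 155·283 + 263, so 44128 ≡ 263 (mod 283).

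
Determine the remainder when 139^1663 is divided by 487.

1663 in binary is 11001111111, i.e. 1663 = 1024 + 512 + 64 + 32 + 16 + 8 + 4 + 2 + 1.
139^1 ≡ 139 (mod 487)
139^2 ≡ 139^2 = 19321 ≡ 328 (mod 487)
139^4 ≡ 328^2 = 107584 ≡ 444 (mod 487)
139^8 ≡ 444^2 = 197136 ≡ 388 (mod 487)
139^16 ≡ 388^2 = 150544 ≡ 61 (mod 487)
139^32 ≡ 61^2 = 3721 ≡ 312 (mod 487)
139^64 ≡ 312^2 = 97344 ≡ 431 (mod 487)
139^128 ≡ 431^2 = 185761 ≡ 214 (mod 487)
139^256 ≡ 214^2 = 45796 ≡ 18 (mod 487)
139^512 ≡ 18^2 = 324 (mod 487)
139^1024 ≡ 324^2 = 104976 ≡ 271 (mod 487)
139^1663 = 139^1024 × 139^512 × 139^64 × 139^32 × 139^16 × 139^8 × 139^4 × 139^2 × 139^1 ≡ 271 × 324 × 431 × 312 × 61 × 388 × 444 × 328 × 139 (mod 487).
Accumulate the product:
271 × 324 = 87804 ≡ 144
144 × 431 = 62064 ≡ 215
215 × 312 = 67080 ≡ 361
361 × 61 = 22021 ≡ 106
106 × 388 = 41128 ≡ 220
220 × 444 = 97680 ≡ 280
280 × 328 = 91840 ≡ 284
284 × 139 = 39476 ≡ 29

29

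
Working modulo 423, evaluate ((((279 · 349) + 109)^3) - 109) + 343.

279 · 349 = 97371 ≡ 81 (mod 423)
81 + 109 = 190
(190)^3 ≡ 55 (mod 423)
55 - 109 = -54 ≡ 369 (mod 423)
369 + 343 = 712 ≡ 289 (mod 423)

289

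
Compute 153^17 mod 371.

342

17 in binary is 10001, i.e. 17 = 16 + 1.
153^1 ≡ 153 (mod 371)
153^2 ≡ 153^2 = 23409 ≡ 36 (mod 371)
153^4 ≡ 36^2 = 1296 ≡ 183 (mod 371)
153^8 ≡ 183^2 = 33489 ≡ 99 (mod 371)
153^16 ≡ 99^2 = 9801 ≡ 155 (mod 371)
153^17 = 153^16 × 153^1 ≡ 155 × 153 (mod 371).
155 × 153 = 23715 ≡ 342 (mod 371).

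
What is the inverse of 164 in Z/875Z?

875 = 5×164 + 55
164 = 2×55 + 54
55 = 1×54 + 1
54 = 54×1 + 0
gcd(164, 875) = 1, so the inverse exists.
Bézout: 1 = 3×875 − 16×164.
So 164⁻¹ ≡ −16 ≡ 859 (mod 875).

859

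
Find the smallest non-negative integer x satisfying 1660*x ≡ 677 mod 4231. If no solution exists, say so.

gcd(1660, 4231) = 1, so a unique solution mod 4231 exists.
1660⁻¹ ≡ 2011 (mod 4231).
x ≡ 2011*677 ≡ 3296 (mod 4231).

3296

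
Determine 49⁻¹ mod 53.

13

By the extended Euclidean algorithm:
53 = 1·49 + 4
49 = 12·4 + 1
4 = 4·1 + 0
gcd(49, 53) = 1, so the inverse exists.
Bézout: 1 = −12·53 + 13·49.
So 49⁻¹ ≡ 13 (mod 53).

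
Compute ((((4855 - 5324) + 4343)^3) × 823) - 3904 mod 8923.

4855 - 5324 = -469 ≡ 8454 (mod 8923)
8454 + 4343 = 12797 ≡ 3874 (mod 8923)
(3874)^3 ≡ 1455 (mod 8923)
1455 × 823 = 1197465 ≡ 1783 (mod 8923)
1783 - 3904 = -2121 ≡ 6802 (mod 8923)

6802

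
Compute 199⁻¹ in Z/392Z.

Run the extended Euclidean algorithm:
392 = 1*199 + 193
199 = 1*193 + 6
193 = 32*6 + 1
6 = 6*1 + 0
gcd(199, 392) = 1, so the inverse exists.
Bézout: 1 = 33*392 − 65*199.
So 199⁻¹ ≡ −65 ≡ 327 (mod 392).

327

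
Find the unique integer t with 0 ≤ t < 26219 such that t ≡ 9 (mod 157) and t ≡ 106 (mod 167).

157⁻¹ mod 167: 157×50 ≡ 1 (mod 167), so 157⁻¹ ≡ 50.
t = 9 + 157×((106 − 9)×50 mod 167) = 9 + 157×7 = 1108.

1108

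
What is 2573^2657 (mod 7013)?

By square-and-multiply:
2657 in binary is 101001100001, i.e. 2657 = 2048 + 512 + 64 + 32 + 1.
2573^1 ≡ 2573 (mod 7013)
2573^2 ≡ 2573^2 = 6620329 ≡ 57 (mod 7013)
2573^4 ≡ 57^2 = 3249 (mod 7013)
2573^8 ≡ 3249^2 = 10556001 ≡ 1436 (mod 7013)
2573^16 ≡ 1436^2 = 2062096 ≡ 274 (mod 7013)
2573^32 ≡ 274^2 = 75076 ≡ 4946 (mod 7013)
2573^64 ≡ 4946^2 = 24462916 ≡ 1572 (mod 7013)
2573^128 ≡ 1572^2 = 2471184 ≡ 2608 (mod 7013)
2573^256 ≡ 2608^2 = 6801664 ≡ 6067 (mod 7013)
2573^512 ≡ 6067^2 = 36808489 ≡ 4265 (mod 7013)
2573^1024 ≡ 4265^2 = 18190225 ≡ 5516 (mod 7013)
2573^2048 ≡ 5516^2 = 30426256 ≡ 3862 (mod 7013)
2573^2657 = 2573^2048 * 2573^512 * 2573^64 * 2573^32 * 2573^1 ≡ 3862 * 4265 * 1572 * 4946 * 2573 (mod 7013).
Accumulate the product:
3862 * 4265 = 16471430 ≡ 4906
4906 * 1572 = 7712232 ≡ 4945
4945 * 4946 = 24457970 ≡ 3639
3639 * 2573 = 9363147 ≡ 792

792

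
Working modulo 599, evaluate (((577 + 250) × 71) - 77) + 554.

492

577 + 250 = 827 ≡ 228 (mod 599)
228 × 71 = 16188 ≡ 15 (mod 599)
15 - 77 = -62 ≡ 537 (mod 599)
537 + 554 = 1091 ≡ 492 (mod 599)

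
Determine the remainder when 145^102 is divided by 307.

145^1 ≡ 145 (mod 307)
145^2 ≡ 145^2 = 21025 ≡ 149 (mod 307)
145^4 ≡ 149^2 = 22201 ≡ 97 (mod 307)
145^8 ≡ 97^2 = 9409 ≡ 199 (mod 307)
145^16 ≡ 199^2 = 39601 ≡ 305 (mod 307)
145^32 ≡ 305^2 = 93025 ≡ 4 (mod 307)
145^64 ≡ 4^2 = 16 (mod 307)
145^102 = 145^64 × 145^32 × 145^4 × 145^2 ≡ 16 × 4 × 97 × 149 (mod 307).
Accumulate the product:
16 × 4 = 64
64 × 97 = 6208 ≡ 68
68 × 149 = 10132 ≡ 1

1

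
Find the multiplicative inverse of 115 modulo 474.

474 = 4*115 + 14
115 = 8*14 + 3
14 = 4*3 + 2
3 = 1*2 + 1
2 = 2*1 + 0
gcd(115, 474) = 1, so the inverse exists.
Back-substitute for 1:
1 = 1*3 − 1*2
  = −1*14 + 5*3
  = 5*115 − 41*14
  = −41*474 + 169*115
So 115⁻¹ ≡ 169 (mod 474).

169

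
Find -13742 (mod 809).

-13742 = -17×809 + 11, so -13742 ≡ 11 (mod 809).

11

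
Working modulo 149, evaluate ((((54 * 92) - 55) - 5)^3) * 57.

54 * 92 = 4968 ≡ 51 (mod 149)
51 - 55 = -4 ≡ 145 (mod 149)
145 - 5 = 140
(140)^3 ≡ 16 (mod 149)
16 * 57 = 912 ≡ 18 (mod 149)

18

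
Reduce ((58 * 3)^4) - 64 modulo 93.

58 * 3 = 174 ≡ 81 (mod 93)
(81)^4 ≡ 90 (mod 93)
90 - 64 = 26

26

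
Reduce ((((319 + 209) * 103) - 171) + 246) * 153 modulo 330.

57

319 + 209 = 528 ≡ 198 (mod 330)
198 * 103 = 20394 ≡ 264 (mod 330)
264 - 171 = 93
93 + 246 = 339 ≡ 9 (mod 330)
9 * 153 = 1377 ≡ 57 (mod 330)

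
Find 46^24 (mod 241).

Compute successive squares:
24 in binary is 11000, i.e. 24 = 16 + 8.
46^1 ≡ 46 (mod 241)
46^2 ≡ 46^2 = 2116 ≡ 188 (mod 241)
46^4 ≡ 188^2 = 35344 ≡ 158 (mod 241)
46^8 ≡ 158^2 = 24964 ≡ 141 (mod 241)
46^16 ≡ 141^2 = 19881 ≡ 119 (mod 241)
46^24 = 46^16 · 46^8 ≡ 119 · 141 (mod 241).
119 · 141 = 16779 ≡ 150 (mod 241).

150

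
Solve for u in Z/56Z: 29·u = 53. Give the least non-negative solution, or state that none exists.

gcd(29, 56) = 1, so a unique solution mod 56 exists.
29⁻¹ ≡ 29 (mod 56).
u ≡ 29·53 ≡ 25 (mod 56).

25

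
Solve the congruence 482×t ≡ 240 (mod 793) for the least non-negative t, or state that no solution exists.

gcd(482, 793) = 1, so a unique solution mod 793 exists.
482⁻¹ ≡ 742 (mod 793).
t ≡ 742×240 ≡ 448 (mod 793).

448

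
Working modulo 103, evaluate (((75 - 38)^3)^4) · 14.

75 - 38 = 37
(37)^3 ≡ 80 (mod 103)
(80)^4 ≡ 93 (mod 103)
93 · 14 = 1302 ≡ 66 (mod 103)

66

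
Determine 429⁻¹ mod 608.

Run the extended Euclidean algorithm:
608 = 1×429 + 179
429 = 2×179 + 71
179 = 2×71 + 37
71 = 1×37 + 34
37 = 1×34 + 3
34 = 11×3 + 1
3 = 3×1 + 0
gcd(429, 608) = 1, so the inverse exists.
Back-substitute for 1:
1 = 1×34 − 11×3
  = −11×37 + 12×34
  = 12×71 − 23×37
  = −23×179 + 58×71
  = 58×429 − 139×179
  = −139×608 + 197×429
So 429⁻¹ ≡ 197 (mod 608).

197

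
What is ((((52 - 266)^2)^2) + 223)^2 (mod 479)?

271

52 - 266 = -214 ≡ 265 (mod 479)
(265)^2 ≡ 291 (mod 479)
(291)^2 ≡ 377 (mod 479)
377 + 223 = 600 ≡ 121 (mod 479)
(121)^2 ≡ 271 (mod 479)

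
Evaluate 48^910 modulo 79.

Compute successive squares:
48^1 ≡ 48 (mod 79)
48^2 ≡ 48^2 = 2304 ≡ 13 (mod 79)
48^4 ≡ 13^2 = 169 ≡ 11 (mod 79)
48^8 ≡ 11^2 = 121 ≡ 42 (mod 79)
48^16 ≡ 42^2 = 1764 ≡ 26 (mod 79)
48^32 ≡ 26^2 = 676 ≡ 44 (mod 79)
48^64 ≡ 44^2 = 1936 ≡ 40 (mod 79)
48^128 ≡ 40^2 = 1600 ≡ 20 (mod 79)
48^256 ≡ 20^2 = 400 ≡ 5 (mod 79)
48^512 ≡ 5^2 = 25 (mod 79)
48^910 = 48^512 · 48^256 · 48^128 · 48^8 · 48^4 · 48^2 ≡ 25 · 5 · 20 · 42 · 11 · 13 (mod 79).
Accumulate the product:
25 · 5 = 125 ≡ 46
46 · 20 = 920 ≡ 51
51 · 42 = 2142 ≡ 9
9 · 11 = 99 ≡ 20
20 · 13 = 260 ≡ 23

23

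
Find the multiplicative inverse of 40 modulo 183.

Run the extended Euclidean algorithm:
183 = 4·40 + 23
40 = 1·23 + 17
23 = 1·17 + 6
17 = 2·6 + 5
6 = 1·5 + 1
5 = 5·1 + 0
gcd(40, 183) = 1, so the inverse exists.
Bézout: 1 = 7·183 − 32·40.
So 40⁻¹ ≡ −32 ≡ 151 (mod 183).

151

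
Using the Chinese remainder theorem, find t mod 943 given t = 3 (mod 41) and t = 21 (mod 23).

41⁻¹ mod 23: 41×9 ≡ 1 (mod 23), so 41⁻¹ ≡ 9.
t = 3 + 41×((21 − 3)×9 mod 23) = 3 + 41×1 = 44.

44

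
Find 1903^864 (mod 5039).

Compute successive squares:
864 in binary is 1101100000, i.e. 864 = 512 + 256 + 64 + 32.
1903^1 ≡ 1903 (mod 5039)
1903^2 ≡ 1903^2 = 3621409 ≡ 3407 (mod 5039)
1903^4 ≡ 3407^2 = 11607649 ≡ 2832 (mod 5039)
1903^8 ≡ 2832^2 = 8020224 ≡ 3175 (mod 5039)
1903^16 ≡ 3175^2 = 10080625 ≡ 2625 (mod 5039)
1903^32 ≡ 2625^2 = 6890625 ≡ 2312 (mod 5039)
1903^64 ≡ 2312^2 = 5345344 ≡ 4004 (mod 5039)
1903^128 ≡ 4004^2 = 16032016 ≡ 2957 (mod 5039)
1903^256 ≡ 2957^2 = 8743849 ≡ 1184 (mod 5039)
1903^512 ≡ 1184^2 = 1401856 ≡ 1014 (mod 5039)
1903^864 = 1903^512 × 1903^256 × 1903^64 × 1903^32 ≡ 1014 × 1184 × 4004 × 2312 (mod 5039).
Accumulate the product:
1014 × 1184 = 1200576 ≡ 1294
1294 × 4004 = 5181176 ≡ 1084
1084 × 2312 = 2506208 ≡ 1825

1825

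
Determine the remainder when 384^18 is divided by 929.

413

384^1 ≡ 384 (mod 929)
384^2 ≡ 384^2 = 147456 ≡ 674 (mod 929)
384^4 ≡ 674^2 = 454276 ≡ 924 (mod 929)
384^8 ≡ 924^2 = 853776 ≡ 25 (mod 929)
384^16 ≡ 25^2 = 625 (mod 929)
384^18 = 384^16 × 384^2 ≡ 625 × 674 (mod 929).
625 × 674 = 421250 ≡ 413 (mod 929).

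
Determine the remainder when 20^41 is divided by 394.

128

Compute successive squares:
41 in binary is 101001, i.e. 41 = 32 + 8 + 1.
20^1 ≡ 20 (mod 394)
20^2 ≡ 20^2 = 400 ≡ 6 (mod 394)
20^4 ≡ 6^2 = 36 (mod 394)
20^8 ≡ 36^2 = 1296 ≡ 114 (mod 394)
20^16 ≡ 114^2 = 12996 ≡ 388 (mod 394)
20^32 ≡ 388^2 = 150544 ≡ 36 (mod 394)
20^41 = 20^32 × 20^8 × 20^1 ≡ 36 × 114 × 20 (mod 394).
Accumulate the product:
36 × 114 = 4104 ≡ 164
164 × 20 = 3280 ≡ 128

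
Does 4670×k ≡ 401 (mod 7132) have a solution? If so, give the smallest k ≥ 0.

no solution

gcd(4670, 7132) = 2, and 2 does not divide 401.
So the congruence has no solution.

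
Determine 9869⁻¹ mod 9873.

Apply the Euclidean algorithm and back-substitute:
9873 = 1×9869 + 4
9869 = 2467×4 + 1
4 = 4×1 + 0
gcd(9869, 9873) = 1, so the inverse exists.
Bézout: 1 = −2467×9873 + 2468×9869.
So 9869⁻¹ ≡ 2468 (mod 9873).

2468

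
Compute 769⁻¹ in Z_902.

902 = 1·769 + 133
769 = 5·133 + 104
133 = 1·104 + 29
104 = 3·29 + 17
29 = 1·17 + 12
17 = 1·12 + 5
12 = 2·5 + 2
5 = 2·2 + 1
2 = 2·1 + 0
gcd(769, 902) = 1, so the inverse exists.
Back-substitute for 1:
1 = 1·5 − 2·2
  = −2·12 + 5·5
  = 5·17 − 7·12
  = −7·29 + 12·17
  = 12·104 − 43·29
  = −43·133 + 55·104
  = 55·769 − 318·133
  = −318·902 + 373·769
So 769⁻¹ ≡ 373 (mod 902).

373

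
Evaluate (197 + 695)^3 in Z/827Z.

61

197 + 695 = 892 ≡ 65 (mod 827)
(65)^3 ≡ 61 (mod 827)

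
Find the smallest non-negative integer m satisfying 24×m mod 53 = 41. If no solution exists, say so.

26

gcd(24, 53) = 1, so a unique solution mod 53 exists.
24⁻¹ ≡ 42 (mod 53).
m ≡ 42×41 ≡ 26 (mod 53).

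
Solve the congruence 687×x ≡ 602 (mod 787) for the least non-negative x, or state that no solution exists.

356

gcd(687, 787) = 1, so a unique solution mod 787 exists.
687⁻¹ ≡ 181 (mod 787).
x ≡ 181×602 ≡ 356 (mod 787).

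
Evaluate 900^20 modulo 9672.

7224

900^1 ≡ 900 (mod 9672)
900^2 ≡ 900^2 = 810000 ≡ 7224 (mod 9672)
900^4 ≡ 7224^2 = 52186176 ≡ 5736 (mod 9672)
900^8 ≡ 5736^2 = 32901696 ≡ 7224 (mod 9672)
900^16 ≡ 7224^2 = 52186176 ≡ 5736 (mod 9672)
900^20 = 900^16 · 900^4 ≡ 5736 · 5736 (mod 9672).
5736 · 5736 = 32901696 ≡ 7224 (mod 9672).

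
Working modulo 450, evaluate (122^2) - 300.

(122)^2 ≡ 34 (mod 450)
34 - 300 = -266 ≡ 184 (mod 450)

184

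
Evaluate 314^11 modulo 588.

524

Compute successive squares:
314^1 ≡ 314 (mod 588)
314^2 ≡ 314^2 = 98596 ≡ 400 (mod 588)
314^4 ≡ 400^2 = 160000 ≡ 64 (mod 588)
314^8 ≡ 64^2 = 4096 ≡ 568 (mod 588)
314^11 = 314^8 × 314^2 × 314^1 ≡ 568 × 400 × 314 (mod 588).
Accumulate the product:
568 × 400 = 227200 ≡ 232
232 × 314 = 72848 ≡ 524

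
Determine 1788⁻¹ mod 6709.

By the extended Euclidean algorithm:
6709 = 3*1788 + 1345
1788 = 1*1345 + 443
1345 = 3*443 + 16
443 = 27*16 + 11
16 = 1*11 + 5
11 = 2*5 + 1
5 = 5*1 + 0
gcd(1788, 6709) = 1, so the inverse exists.
Bézout: 1 = −335*6709 + 1257*1788.
So 1788⁻¹ ≡ 1257 (mod 6709).

1257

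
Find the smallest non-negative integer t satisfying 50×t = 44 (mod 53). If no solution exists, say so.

3

gcd(50, 53) = 1, so a unique solution mod 53 exists.
50⁻¹ ≡ 35 (mod 53).
t ≡ 35×44 ≡ 3 (mod 53).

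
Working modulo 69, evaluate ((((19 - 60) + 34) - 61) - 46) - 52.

41

19 - 60 = -41 ≡ 28 (mod 69)
28 + 34 = 62
62 - 61 = 1
1 - 46 = -45 ≡ 24 (mod 69)
24 - 52 = -28 ≡ 41 (mod 69)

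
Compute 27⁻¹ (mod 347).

By the extended Euclidean algorithm:
347 = 12·27 + 23
27 = 1·23 + 4
23 = 5·4 + 3
4 = 1·3 + 1
3 = 3·1 + 0
gcd(27, 347) = 1, so the inverse exists.
Back-substitute for 1:
1 = 1·4 − 1·3
  = −1·23 + 6·4
  = 6·27 − 7·23
  = −7·347 + 90·27
So 27⁻¹ ≡ 90 (mod 347).

90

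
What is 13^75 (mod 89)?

13^1 ≡ 13 (mod 89)
13^2 ≡ 13^2 = 169 ≡ 80 (mod 89)
13^4 ≡ 80^2 = 6400 ≡ 81 (mod 89)
13^8 ≡ 81^2 = 6561 ≡ 64 (mod 89)
13^16 ≡ 64^2 = 4096 ≡ 2 (mod 89)
13^32 ≡ 2^2 = 4 (mod 89)
13^64 ≡ 4^2 = 16 (mod 89)
13^75 = 13^64 * 13^8 * 13^2 * 13^1 ≡ 16 * 64 * 80 * 13 (mod 89).
Accumulate the product:
16 * 64 = 1024 ≡ 45
45 * 80 = 3600 ≡ 40
40 * 13 = 520 ≡ 75

75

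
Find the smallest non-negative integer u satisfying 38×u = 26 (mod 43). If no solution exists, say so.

gcd(38, 43) = 1, so a unique solution mod 43 exists.
38⁻¹ ≡ 17 (mod 43).
u ≡ 17×26 ≡ 12 (mod 43).

12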